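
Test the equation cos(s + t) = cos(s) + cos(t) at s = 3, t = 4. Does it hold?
Substituting s = 3, t = 4:

LHS = cos(3 + 4) = cos(7) ≈ 0.7539
RHS = cos(3) + cos(4) ≈ -1.644

LHS ≠ RHS, so the equation does not hold at this point.

Answer: Fails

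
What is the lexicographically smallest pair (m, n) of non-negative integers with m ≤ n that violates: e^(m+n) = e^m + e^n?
(m, n) = (0, 0)

Substituting (0, 0) into the claim:
LHS = e^(0+0) = 1
RHS = e^0 + e^0 = 2

Since LHS ≠ RHS, this pair disproves the claim, and no lexicographically smaller pair (m ≤ n, non-negative integers) does.

For instance (5, 7) is also a counterexample (LHS = e^12 ≈ 162754.8, RHS = e^5 + e^7 ≈ 1245), but it's lexicographically larger.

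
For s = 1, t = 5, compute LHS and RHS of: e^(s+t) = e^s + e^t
LHS = e^(1+5) = e^6 ≈ 403.4
RHS = e^1 + e^5 = e + e^5 ≈ 151.1

LHS ≠ RHS (they differ by about 252.3), so the equation does not hold here.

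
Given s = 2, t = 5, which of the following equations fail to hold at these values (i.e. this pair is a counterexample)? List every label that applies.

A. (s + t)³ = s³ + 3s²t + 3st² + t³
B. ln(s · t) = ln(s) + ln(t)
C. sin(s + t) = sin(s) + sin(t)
C

Evaluating each claim at the given values:
A. LHS = 343, RHS = 343 → holds here (LHS = RHS)
B. LHS = ln(10) ≈ 2.303, RHS = ln(2) + ln(5) ≈ 2.303 → holds here (LHS = RHS)
C. LHS = sin(7) ≈ 0.657, RHS = sin(5) + sin(2) ≈ -0.04963 → fails here (LHS ≠ RHS)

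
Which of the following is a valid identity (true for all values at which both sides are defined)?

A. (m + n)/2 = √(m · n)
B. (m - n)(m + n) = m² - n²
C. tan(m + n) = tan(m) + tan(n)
A: fails at (1, 5) — LHS = 3, RHS = √(5) ≈ 2.236.
B: holds — e.g. at (4, 4), both sides equal 0.
C: fails at (5, 5) — LHS = tan(10) ≈ 0.6484, RHS = 2·tan(5) ≈ -6.761.

Answer: B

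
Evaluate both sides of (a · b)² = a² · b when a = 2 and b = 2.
LHS = (2 · 2)² = 16
RHS = 2² · 2 = 8

LHS ≠ RHS, so the equation does not hold here.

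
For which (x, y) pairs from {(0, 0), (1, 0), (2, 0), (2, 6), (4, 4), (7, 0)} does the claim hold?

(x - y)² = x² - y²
Testing each pair:
(0, 0): LHS = 0, RHS = 0 → holds
(1, 0): LHS = 1, RHS = 1 → holds
(2, 0): LHS = 4, RHS = 4 → holds
(2, 6): LHS = 16, RHS = -32 → fails
(4, 4): LHS = 0, RHS = 0 → holds
(7, 0): LHS = 49, RHS = 49 → holds

5 of 6 pairs satisfy the claim.

Answer: (0, 0), (1, 0), (2, 0), (4, 4), (7, 0)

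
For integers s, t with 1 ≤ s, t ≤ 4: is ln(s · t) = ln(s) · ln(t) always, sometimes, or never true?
Sometimes true

It holds at (s, t) = (1, 1) (both sides equal 0), but fails at (s, t) = (4, 1) (LHS = ln(4) ≈ 1.386, RHS = 0).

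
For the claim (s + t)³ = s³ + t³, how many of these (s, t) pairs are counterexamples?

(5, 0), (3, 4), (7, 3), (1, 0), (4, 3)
3

Testing each pair:
(5, 0): LHS = 125, RHS = 125 → satisfies claim
(3, 4): LHS = 343, RHS = 91 → counterexample
(7, 3): LHS = 1000, RHS = 370 → counterexample
(1, 0): LHS = 1, RHS = 1 → satisfies claim
(4, 3): LHS = 343, RHS = 91 → counterexample

That makes 3 counterexamples.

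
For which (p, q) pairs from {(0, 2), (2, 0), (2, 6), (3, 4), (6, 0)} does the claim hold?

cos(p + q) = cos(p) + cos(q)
None

Testing each pair:
(0, 2): LHS = cos(2) ≈ -0.4161, RHS = cos(2) + 1 ≈ 0.5839 → fails
(2, 0): LHS = cos(2) ≈ -0.4161, RHS = cos(2) + 1 ≈ 0.5839 → fails
(2, 6): LHS = cos(8) ≈ -0.1455, RHS = cos(2) + cos(6) ≈ 0.544 → fails
(3, 4): LHS = cos(7) ≈ 0.7539, RHS = cos(3) + cos(4) ≈ -1.644 → fails
(6, 0): LHS = cos(6) ≈ 0.9602, RHS = cos(6) + 1 ≈ 1.96 → fails

No pair satisfies the claim.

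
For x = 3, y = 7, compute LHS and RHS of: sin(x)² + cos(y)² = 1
LHS = sin(3)² + cos(7)² ≈ 0.5883
RHS = 1

LHS ≠ RHS (they differ by about 0.4117), so the equation does not hold here.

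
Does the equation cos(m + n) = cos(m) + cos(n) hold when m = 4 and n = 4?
Fails

Substituting m = 4, n = 4:

LHS = cos(4 + 4) = cos(8) ≈ -0.1455
RHS = cos(4) + cos(4) = 2·cos(4) ≈ -1.307

LHS ≠ RHS, so the equation does not hold at this point.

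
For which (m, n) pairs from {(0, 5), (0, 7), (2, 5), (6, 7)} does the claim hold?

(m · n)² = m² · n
Testing each pair:
(0, 5): LHS = 0, RHS = 0 → holds
(0, 7): LHS = 0, RHS = 0 → holds
(2, 5): LHS = 100, RHS = 20 → fails
(6, 7): LHS = 1764, RHS = 252 → fails

2 of 4 pairs satisfy the claim.

Answer: (0, 5), (0, 7)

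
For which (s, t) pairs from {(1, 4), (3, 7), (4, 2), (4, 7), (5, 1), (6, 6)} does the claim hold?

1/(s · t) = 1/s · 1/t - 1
None

Testing each pair:
(1, 4): LHS = 1/4, RHS = -3/4 → fails
(3, 7): LHS = 1/21, RHS = -20/21 → fails
(4, 2): LHS = 1/8, RHS = -7/8 → fails
(4, 7): LHS = 1/28, RHS = -27/28 → fails
(5, 1): LHS = 1/5, RHS = -4/5 → fails
(6, 6): LHS = 1/36, RHS = -35/36 → fails

No pair satisfies the claim.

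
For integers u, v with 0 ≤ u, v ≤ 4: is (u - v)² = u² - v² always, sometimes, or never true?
It holds at (u, v) = (4, 0) (both sides equal 16), but fails at (u, v) = (0, 1) (LHS = 1, RHS = -1).

Answer: Sometimes true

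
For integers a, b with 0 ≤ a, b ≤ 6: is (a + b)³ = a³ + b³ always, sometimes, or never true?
It holds at (a, b) = (3, 0) (both sides equal 27), but fails at (a, b) = (2, 2) (LHS = 64, RHS = 16).

Answer: Sometimes true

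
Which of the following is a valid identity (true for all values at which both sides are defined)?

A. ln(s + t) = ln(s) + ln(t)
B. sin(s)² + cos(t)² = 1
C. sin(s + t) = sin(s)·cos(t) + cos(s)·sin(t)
C

A: fails at (3, 5) — LHS = ln(8) ≈ 2.079, RHS = ln(3) + ln(5) ≈ 2.708.
B: fails at (2, 3) — LHS = sin(2)² + cos(3)² ≈ 1.807, RHS = 1.
C: holds — e.g. at (2, 7), both sides equal sin(9) ≈ 0.4121.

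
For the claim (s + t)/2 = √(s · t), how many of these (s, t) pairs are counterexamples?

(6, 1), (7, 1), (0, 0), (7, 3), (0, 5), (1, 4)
5

Testing each pair:
(6, 1): LHS = 7/2, RHS = √(6) ≈ 2.449 → counterexample
(7, 1): LHS = 4, RHS = √(7) ≈ 2.646 → counterexample
(0, 0): LHS = 0, RHS = 0 → satisfies claim
(7, 3): LHS = 5, RHS = √(21) ≈ 4.583 → counterexample
(0, 5): LHS = 5/2, RHS = 0 → counterexample
(1, 4): LHS = 5/2, RHS = 2 → counterexample

That makes 5 counterexamples.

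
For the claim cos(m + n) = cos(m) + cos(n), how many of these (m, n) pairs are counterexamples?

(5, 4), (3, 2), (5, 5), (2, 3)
4

Testing each pair:
(5, 4): LHS = cos(9) ≈ -0.9111, RHS = cos(4) + cos(5) ≈ -0.37 → counterexample
(3, 2): LHS = cos(5) ≈ 0.2837, RHS = cos(3) + cos(2) ≈ -1.406 → counterexample
(5, 5): LHS = cos(10) ≈ -0.8391, RHS = 2·cos(5) ≈ 0.5673 → counterexample
(2, 3): LHS = cos(5) ≈ 0.2837, RHS = cos(3) + cos(2) ≈ -1.406 → counterexample

That makes 4 counterexamples.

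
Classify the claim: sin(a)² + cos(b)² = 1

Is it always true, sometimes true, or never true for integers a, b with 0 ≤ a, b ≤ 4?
Sometimes true

It holds at (a, b) = (2, 2) (both sides equal 1), but fails at (a, b) = (0, 4) (LHS = cos(4)² ≈ 0.4272, RHS = 1).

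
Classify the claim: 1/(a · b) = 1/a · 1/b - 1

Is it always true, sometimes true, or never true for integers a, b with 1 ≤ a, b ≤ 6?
Never true

The claim fails for every pair in the range. For instance at (a, b) = (1, 1): LHS = 1, RHS = 0.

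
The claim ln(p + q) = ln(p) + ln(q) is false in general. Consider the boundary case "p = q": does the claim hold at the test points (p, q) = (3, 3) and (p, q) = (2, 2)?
At (3, 3): LHS = ln(6) ≈ 1.792 ≠ RHS = 2·ln(3) ≈ 2.197
At (2, 2): LHS = ln(4) ≈ 1.386, RHS = 2·ln(2) ≈ 1.386 → equal

Answer: Only at (2, 2)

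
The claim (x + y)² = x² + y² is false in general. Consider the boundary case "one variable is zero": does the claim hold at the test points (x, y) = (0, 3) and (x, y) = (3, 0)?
At (0, 3): LHS = 9, RHS = 9 → equal
At (3, 0): LHS = 9, RHS = 9 → equal

So the claim does hold at both of these boundary points, even though it is not an identity.

Answer: Yes, holds at both test points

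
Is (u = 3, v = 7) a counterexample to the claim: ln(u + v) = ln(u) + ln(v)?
Yes

Substituting u = 3, v = 7:
LHS = ln(3 + 7) = ln(10) ≈ 2.303
RHS = ln(3) + ln(7) ≈ 3.045

Since LHS ≠ RHS, this pair disproves the claim.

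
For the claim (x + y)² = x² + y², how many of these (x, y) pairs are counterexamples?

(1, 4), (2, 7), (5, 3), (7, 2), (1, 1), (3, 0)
Testing each pair:
(1, 4): LHS = 25, RHS = 17 → counterexample
(2, 7): LHS = 81, RHS = 53 → counterexample
(5, 3): LHS = 64, RHS = 34 → counterexample
(7, 2): LHS = 81, RHS = 53 → counterexample
(1, 1): LHS = 4, RHS = 2 → counterexample
(3, 0): LHS = 9, RHS = 9 → satisfies claim

That makes 5 counterexamples.

Answer: 5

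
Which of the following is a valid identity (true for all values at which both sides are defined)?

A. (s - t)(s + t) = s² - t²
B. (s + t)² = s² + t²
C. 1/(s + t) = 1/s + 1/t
A

A: holds — e.g. at (1, 2), both sides equal -3.
B: fails at (3, 5) — LHS = 64, RHS = 34.
C: fails at (1, 2) — LHS = 1/3, RHS = 3/2.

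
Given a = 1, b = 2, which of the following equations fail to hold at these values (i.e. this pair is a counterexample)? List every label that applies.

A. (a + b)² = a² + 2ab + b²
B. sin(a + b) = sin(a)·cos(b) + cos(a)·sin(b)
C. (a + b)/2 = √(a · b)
Evaluating each claim at the given values:
A. LHS = 9, RHS = 9 → holds here (LHS = RHS)
B. LHS = sin(3) ≈ 0.1411, RHS = sin(1)·cos(2) + sin(2)·cos(1) ≈ 0.1411 → holds here (LHS = RHS)
C. LHS = 3/2, RHS = √(2) ≈ 1.414 → fails here (LHS ≠ RHS)

Answer: C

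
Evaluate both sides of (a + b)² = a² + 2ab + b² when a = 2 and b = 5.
LHS = (2 + 5)² = 49
RHS = 2² + 2·2·5 + 5² = 49

LHS = RHS: the two sides agree.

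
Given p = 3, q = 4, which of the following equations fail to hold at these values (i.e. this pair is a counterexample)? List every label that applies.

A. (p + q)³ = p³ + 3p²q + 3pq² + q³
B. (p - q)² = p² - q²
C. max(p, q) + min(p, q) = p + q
B

Evaluating each claim at the given values:
A. LHS = 343, RHS = 343 → holds here (LHS = RHS)
B. LHS = 1, RHS = -7 → fails here (LHS ≠ RHS)
C. LHS = 7, RHS = 7 → holds here (LHS = RHS)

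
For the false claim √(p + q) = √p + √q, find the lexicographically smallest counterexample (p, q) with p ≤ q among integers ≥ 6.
(p, q) = (6, 6)

Substituting (6, 6) into the claim:
LHS = √(6 + 6) = 2·√(3) ≈ 3.464
RHS = √6 + √6 = 2·√(6) ≈ 4.899

Since LHS ≠ RHS, this pair disproves the claim, and no lexicographically smaller pair (p ≤ q, integers ≥ 6) does.

For instance (11, 11) is also a counterexample (LHS = √(22) ≈ 4.69, RHS = 2·√(11) ≈ 6.633), but it's lexicographically larger.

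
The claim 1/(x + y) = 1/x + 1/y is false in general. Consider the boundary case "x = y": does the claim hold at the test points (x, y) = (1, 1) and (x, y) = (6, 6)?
No, fails at both test points

At (1, 1): LHS = 1/2 ≠ RHS = 2
At (6, 6): LHS = 1/12 ≠ RHS = 1/3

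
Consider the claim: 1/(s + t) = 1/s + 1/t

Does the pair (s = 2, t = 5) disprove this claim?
Substituting s = 2, t = 5:
LHS = 1/(2 + 5) = 1/7
RHS = 1/2 + 1/5 = 7/10

Since LHS ≠ RHS, this pair disproves the claim.

Answer: Yes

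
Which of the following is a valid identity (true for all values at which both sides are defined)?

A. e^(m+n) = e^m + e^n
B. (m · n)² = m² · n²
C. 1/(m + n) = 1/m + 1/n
B

A: fails at (1, 4) — LHS = e^5 ≈ 148.4, RHS = e + e^4 ≈ 57.32.
B: holds — e.g. at (1, 5), both sides equal 25.
C: fails at (2, 4) — LHS = 1/6, RHS = 3/4.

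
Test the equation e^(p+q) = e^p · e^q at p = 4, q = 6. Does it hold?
Holds

Substituting p = 4, q = 6:

LHS = e^(4+6) = e^10 ≈ 22026.5
RHS = e^4 · e^6 = e^10 ≈ 22026.5

LHS = RHS, so the equation holds at this point.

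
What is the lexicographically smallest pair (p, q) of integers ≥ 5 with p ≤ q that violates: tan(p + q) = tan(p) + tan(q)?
(p, q) = (5, 5)

Substituting (5, 5) into the claim:
LHS = tan(5 + 5) = tan(10) ≈ 0.6484
RHS = tan(5) + tan(5) = 2·tan(5) ≈ -6.761

Since LHS ≠ RHS, this pair disproves the claim, and no lexicographically smaller pair (p ≤ q, integers ≥ 5) does.

For instance (11, 11) is also a counterexample (LHS = tan(22) ≈ 0.008852, RHS = 2·tan(11) ≈ -451.9), but it's lexicographically larger.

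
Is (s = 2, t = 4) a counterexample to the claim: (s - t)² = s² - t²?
Yes

Substituting s = 2, t = 4:
LHS = (2 - 4)² = 4
RHS = 2² - 4² = -12

Since LHS ≠ RHS, this pair disproves the claim.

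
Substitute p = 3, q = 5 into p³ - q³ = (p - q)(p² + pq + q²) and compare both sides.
LHS = 3³ - 5³ = -98
RHS = (3 - 5)(3² + 3·5 + 5²) = -98

LHS = RHS: the two sides agree.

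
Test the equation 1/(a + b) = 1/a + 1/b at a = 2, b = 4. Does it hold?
Fails

Substituting a = 2, b = 4:

LHS = 1/(2 + 4) = 1/6
RHS = 1/2 + 1/4 = 3/4

LHS ≠ RHS, so the equation does not hold at this point.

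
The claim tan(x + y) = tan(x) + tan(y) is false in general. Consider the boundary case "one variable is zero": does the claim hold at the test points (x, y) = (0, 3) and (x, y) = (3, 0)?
Yes, holds at both test points

At (0, 3): LHS = tan(3) ≈ -0.1425, RHS = tan(3) ≈ -0.1425 → equal
At (3, 0): LHS = tan(3) ≈ -0.1425, RHS = tan(3) ≈ -0.1425 → equal

So the claim does hold at both of these boundary points, even though it is not an identity.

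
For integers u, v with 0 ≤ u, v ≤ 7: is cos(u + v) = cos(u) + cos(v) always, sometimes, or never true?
The claim fails for every pair in the range. For instance at (u, v) = (3, 0): LHS = cos(3) ≈ -0.99, RHS = cos(3) + 1 ≈ 0.01001.

Answer: Never true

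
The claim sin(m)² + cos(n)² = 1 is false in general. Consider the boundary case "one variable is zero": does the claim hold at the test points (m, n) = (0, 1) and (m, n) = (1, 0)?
At (0, 1): LHS = cos(1)² ≈ 0.2919 ≠ RHS = 1
At (1, 0): LHS = sin(1)² + 1 ≈ 1.708 ≠ RHS = 1

Answer: No, fails at both test points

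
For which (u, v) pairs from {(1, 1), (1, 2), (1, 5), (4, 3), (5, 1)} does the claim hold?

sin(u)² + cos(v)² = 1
Testing each pair:
(1, 1): LHS = cos(1)² + sin(1)² = 1, RHS = 1 → holds
(1, 2): LHS = cos(2)² + sin(1)² ≈ 0.8813, RHS = 1 → fails
(1, 5): LHS = cos(5)² + sin(1)² ≈ 0.7885, RHS = 1 → fails
(4, 3): LHS = sin(4)² + cos(3)² ≈ 1.553, RHS = 1 → fails
(5, 1): LHS = cos(1)² + sin(5)² ≈ 1.211, RHS = 1 → fails

1 of 5 pairs satisfies the claim.

Answer: (1, 1)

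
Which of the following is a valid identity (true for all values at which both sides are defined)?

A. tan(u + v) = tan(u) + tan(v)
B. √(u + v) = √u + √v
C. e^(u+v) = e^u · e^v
C

A: fails at (1, 4) — LHS = tan(5) ≈ -3.381, RHS = tan(4) + tan(1) ≈ 2.715.
B: fails at (2, 7) — LHS = 3, RHS = √(2) + √(7) ≈ 4.06.
C: holds — e.g. at (1, 1), both sides equal e^2 ≈ 7.389.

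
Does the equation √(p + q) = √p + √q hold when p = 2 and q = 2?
Substituting p = 2, q = 2:

LHS = √(2 + 2) = 2
RHS = √2 + √2 = 2·√(2) ≈ 2.828

LHS ≠ RHS, so the equation does not hold at this point.

Answer: Fails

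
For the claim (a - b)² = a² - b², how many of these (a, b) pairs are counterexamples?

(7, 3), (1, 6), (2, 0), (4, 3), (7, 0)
Testing each pair:
(7, 3): LHS = 16, RHS = 40 → counterexample
(1, 6): LHS = 25, RHS = -35 → counterexample
(2, 0): LHS = 4, RHS = 4 → satisfies claim
(4, 3): LHS = 1, RHS = 7 → counterexample
(7, 0): LHS = 49, RHS = 49 → satisfies claim

That makes 3 counterexamples.

Answer: 3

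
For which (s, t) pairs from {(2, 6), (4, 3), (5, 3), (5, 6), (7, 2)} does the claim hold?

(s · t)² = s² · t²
All pairs

Testing each pair:
(2, 6): LHS = 144, RHS = 144 → holds
(4, 3): LHS = 144, RHS = 144 → holds
(5, 3): LHS = 225, RHS = 225 → holds
(5, 6): LHS = 900, RHS = 900 → holds
(7, 2): LHS = 196, RHS = 196 → holds

Every pair satisfies the claim.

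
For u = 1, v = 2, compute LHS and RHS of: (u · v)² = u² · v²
LHS = (1 · 2)² = 4
RHS = 1² · 2² = 4

LHS = RHS: the two sides agree.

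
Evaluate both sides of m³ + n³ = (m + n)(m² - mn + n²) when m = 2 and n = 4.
LHS = 2³ + 4³ = 72
RHS = (2 + 4)(2² - 2·4 + 4²) = 72

LHS = RHS: the two sides agree.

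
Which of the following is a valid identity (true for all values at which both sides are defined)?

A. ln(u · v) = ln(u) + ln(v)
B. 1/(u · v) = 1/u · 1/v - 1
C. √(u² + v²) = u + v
A

A: holds — e.g. at (3, 4), both sides equal ln(12) ≈ 2.485.
B: fails at (3, 3) — LHS = 1/9, RHS = -8/9.
C: fails at (1, 5) — LHS = √(26) ≈ 5.099, RHS = 6.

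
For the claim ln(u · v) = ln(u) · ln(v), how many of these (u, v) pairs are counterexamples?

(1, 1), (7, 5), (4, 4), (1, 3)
Testing each pair:
(1, 1): LHS = 0, RHS = 0 → satisfies claim
(7, 5): LHS = ln(35) ≈ 3.555, RHS = ln(5)·ln(7) ≈ 3.132 → counterexample
(4, 4): LHS = ln(16) ≈ 2.773, RHS = ln(4)² ≈ 1.922 → counterexample
(1, 3): LHS = ln(3) ≈ 1.099, RHS = 0 → counterexample

That makes 3 counterexamples.

Answer: 3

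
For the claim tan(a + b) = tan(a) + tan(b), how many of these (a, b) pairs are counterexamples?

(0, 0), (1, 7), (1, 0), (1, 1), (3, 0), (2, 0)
Testing each pair:
(0, 0): LHS = 0, RHS = 0 → satisfies claim
(1, 7): LHS = tan(8) ≈ -6.8, RHS = tan(7) + tan(1) ≈ 2.429 → counterexample
(1, 0): LHS = tan(1) ≈ 1.557, RHS = tan(1) ≈ 1.557 → satisfies claim
(1, 1): LHS = tan(2) ≈ -2.185, RHS = 2·tan(1) ≈ 3.115 → counterexample
(3, 0): LHS = tan(3) ≈ -0.1425, RHS = tan(3) ≈ -0.1425 → satisfies claim
(2, 0): LHS = tan(2) ≈ -2.185, RHS = tan(2) ≈ -2.185 → satisfies claim

That makes 2 counterexamples.

Answer: 2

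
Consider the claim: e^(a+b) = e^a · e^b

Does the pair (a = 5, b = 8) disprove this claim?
No

Substituting a = 5, b = 8:
LHS = e^(5+8) = e^13 ≈ 442413.4
RHS = e^5 · e^8 = e^13 ≈ 442413.4

The sides agree, so this pair does not disprove the claim.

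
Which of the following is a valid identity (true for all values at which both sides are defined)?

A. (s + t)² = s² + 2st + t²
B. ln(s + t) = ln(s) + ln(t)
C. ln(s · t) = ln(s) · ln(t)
A

A: holds — e.g. at (2, 7), both sides equal 81.
B: fails at (1, 4) — LHS = ln(5) ≈ 1.609, RHS = ln(4) ≈ 1.386.
C: fails at (1, 4) — LHS = ln(4) ≈ 1.386, RHS = 0.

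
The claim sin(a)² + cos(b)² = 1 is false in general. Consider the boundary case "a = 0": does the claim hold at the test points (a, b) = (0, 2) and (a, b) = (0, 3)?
At (0, 2): LHS = cos(2)² ≈ 0.1732 ≠ RHS = 1
At (0, 3): LHS = cos(3)² ≈ 0.9801 ≠ RHS = 1

Answer: No, fails at both test points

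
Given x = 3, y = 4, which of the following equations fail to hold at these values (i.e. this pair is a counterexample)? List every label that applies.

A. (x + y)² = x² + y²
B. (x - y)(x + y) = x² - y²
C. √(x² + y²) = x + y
A, C

Evaluating each claim at the given values:
A. LHS = 49, RHS = 25 → fails here (LHS ≠ RHS)
B. LHS = -7, RHS = -7 → holds here (LHS = RHS)
C. LHS = 5, RHS = 7 → fails here (LHS ≠ RHS)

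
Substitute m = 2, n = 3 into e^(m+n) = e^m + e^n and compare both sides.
LHS = e^(2+3) = e^5 ≈ 148.4
RHS = e^2 + e^3 ≈ 27.47

LHS ≠ RHS (they differ by about 120.9), so the equation does not hold here.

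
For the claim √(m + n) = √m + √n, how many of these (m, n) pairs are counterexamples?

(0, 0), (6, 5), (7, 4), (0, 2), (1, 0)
2

Testing each pair:
(0, 0): LHS = 0, RHS = 0 → satisfies claim
(6, 5): LHS = √(11) ≈ 3.317, RHS = √(5) + √(6) ≈ 4.686 → counterexample
(7, 4): LHS = √(11) ≈ 3.317, RHS = 2 + √(7) ≈ 4.646 → counterexample
(0, 2): LHS = √(2) ≈ 1.414, RHS = √(2) ≈ 1.414 → satisfies claim
(1, 0): LHS = 1, RHS = 1 → satisfies claim

That makes 2 counterexamples.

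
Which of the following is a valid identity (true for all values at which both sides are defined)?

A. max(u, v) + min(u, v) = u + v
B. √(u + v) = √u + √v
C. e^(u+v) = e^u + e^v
A

A: holds — e.g. at (2, 4), both sides equal 6.
B: fails at (2, 3) — LHS = √(5) ≈ 2.236, RHS = √(2) + √(3) ≈ 3.146.
C: fails at (3, 5) — LHS = e^8 ≈ 2981, RHS = e^3 + e^5 ≈ 168.5.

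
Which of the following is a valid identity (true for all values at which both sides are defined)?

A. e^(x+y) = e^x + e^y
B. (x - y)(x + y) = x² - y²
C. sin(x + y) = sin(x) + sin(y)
A: fails at (1, 1) — LHS = e^2 ≈ 7.389, RHS = 2·e ≈ 5.437.
B: holds — e.g. at (4, 5), both sides equal -9.
C: fails at (2, 4) — LHS = sin(6) ≈ -0.2794, RHS = sin(4) + sin(2) ≈ 0.1525.

Answer: B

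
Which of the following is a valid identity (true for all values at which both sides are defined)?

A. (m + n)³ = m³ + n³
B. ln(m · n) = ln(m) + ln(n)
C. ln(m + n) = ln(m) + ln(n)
B

A: fails at (1, 2) — LHS = 27, RHS = 9.
B: holds — e.g. at (1, 4), both sides equal ln(4) ≈ 1.386.
C: fails at (2, 5) — LHS = ln(7) ≈ 1.946, RHS = ln(2) + ln(5) ≈ 2.303.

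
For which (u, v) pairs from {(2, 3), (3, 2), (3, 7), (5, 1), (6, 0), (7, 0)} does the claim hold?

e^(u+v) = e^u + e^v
None

Testing each pair:
(2, 3): LHS = e^5 ≈ 148.4, RHS = e^2 + e^3 ≈ 27.47 → fails
(3, 2): LHS = e^5 ≈ 148.4, RHS = e^2 + e^3 ≈ 27.47 → fails
(3, 7): LHS = e^10 ≈ 22026.5, RHS = e^3 + e^7 ≈ 1117 → fails
(5, 1): LHS = e^6 ≈ 403.4, RHS = e + e^5 ≈ 151.1 → fails
(6, 0): LHS = e^6 ≈ 403.4, RHS = 1 + e^6 ≈ 404.4 → fails
(7, 0): LHS = e^7 ≈ 1097, RHS = 1 + e^7 ≈ 1098 → fails

No pair satisfies the claim.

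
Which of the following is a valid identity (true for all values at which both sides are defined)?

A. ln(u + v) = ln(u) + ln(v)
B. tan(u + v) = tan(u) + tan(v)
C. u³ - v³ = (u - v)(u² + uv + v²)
C

A: fails at (2, 4) — LHS = ln(6) ≈ 1.792, RHS = ln(2) + ln(4) ≈ 2.079.
B: fails at (2, 7) — LHS = tan(9) ≈ -0.4523, RHS = tan(2) + tan(7) ≈ -1.314.
C: holds — e.g. at (3, 3), both sides equal 0.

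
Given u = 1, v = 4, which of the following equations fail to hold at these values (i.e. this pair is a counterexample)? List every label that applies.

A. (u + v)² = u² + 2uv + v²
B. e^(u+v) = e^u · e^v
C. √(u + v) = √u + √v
C

Evaluating each claim at the given values:
A. LHS = 25, RHS = 25 → holds here (LHS = RHS)
B. LHS = e^5 ≈ 148.4, RHS = e^5 ≈ 148.4 → holds here (LHS = RHS)
C. LHS = √(5) ≈ 2.236, RHS = 3 → fails here (LHS ≠ RHS)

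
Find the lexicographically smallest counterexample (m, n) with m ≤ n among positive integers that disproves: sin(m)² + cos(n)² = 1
Substituting (1, 2) into the claim:
LHS = sin(1)² + cos(2)² ≈ 0.8813
RHS = 1

Since LHS ≠ RHS, this pair disproves the claim, and no lexicographically smaller pair (m ≤ n, positive integers) does.

For instance (1, 4) is also a counterexample (LHS = cos(4)² + sin(1)² ≈ 1.135, RHS = 1), but it's lexicographically larger.

Answer: (m, n) = (1, 2)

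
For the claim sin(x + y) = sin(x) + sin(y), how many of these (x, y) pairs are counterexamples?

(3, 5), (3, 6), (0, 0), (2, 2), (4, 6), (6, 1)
Testing each pair:
(3, 5): LHS = sin(8) ≈ 0.9894, RHS = sin(5) + sin(3) ≈ -0.8178 → counterexample
(3, 6): LHS = sin(9) ≈ 0.4121, RHS = sin(6) + sin(3) ≈ -0.1383 → counterexample
(0, 0): LHS = 0, RHS = 0 → satisfies claim
(2, 2): LHS = sin(4) ≈ -0.7568, RHS = 2·sin(2) ≈ 1.819 → counterexample
(4, 6): LHS = sin(10) ≈ -0.544, RHS = sin(4) + sin(6) ≈ -1.036 → counterexample
(6, 1): LHS = sin(7) ≈ 0.657, RHS = sin(6) + sin(1) ≈ 0.5621 → counterexample

That makes 5 counterexamples.

Answer: 5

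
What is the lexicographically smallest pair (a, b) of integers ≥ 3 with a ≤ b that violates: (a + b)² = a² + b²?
(a, b) = (3, 3)

Substituting (3, 3) into the claim:
LHS = (3 + 3)² = 36
RHS = 3² + 3² = 18

Since LHS ≠ RHS, this pair disproves the claim, and no lexicographically smaller pair (a ≤ b, integers ≥ 3) does.

For instance (6, 8) is also a counterexample (LHS = 196, RHS = 100), but it's lexicographically larger.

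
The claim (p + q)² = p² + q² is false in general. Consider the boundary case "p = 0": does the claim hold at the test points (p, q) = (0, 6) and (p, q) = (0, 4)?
At (0, 6): LHS = 36, RHS = 36 → equal
At (0, 4): LHS = 16, RHS = 16 → equal

So the claim does hold at both of these boundary points, even though it is not an identity.

Answer: Yes, holds at both test points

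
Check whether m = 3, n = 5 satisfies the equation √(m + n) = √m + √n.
Fails

Substituting m = 3, n = 5:

LHS = √(3 + 5) = 2·√(2) ≈ 2.828
RHS = √3 + √5 = √(3) + √(5) ≈ 3.968

LHS ≠ RHS, so the equation does not hold at this point.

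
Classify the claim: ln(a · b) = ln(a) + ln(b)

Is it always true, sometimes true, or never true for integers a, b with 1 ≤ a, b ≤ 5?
The identity holds for every pair in the range. For instance at (a, b) = (5, 2): both sides equal ln(10) ≈ 2.303.

Answer: Always true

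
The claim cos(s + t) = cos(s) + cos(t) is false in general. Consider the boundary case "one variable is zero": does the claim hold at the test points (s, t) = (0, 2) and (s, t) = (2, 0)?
No, fails at both test points

At (0, 2): LHS = cos(2) ≈ -0.4161 ≠ RHS = cos(2) + 1 ≈ 0.5839
At (2, 0): LHS = cos(2) ≈ -0.4161 ≠ RHS = cos(2) + 1 ≈ 0.5839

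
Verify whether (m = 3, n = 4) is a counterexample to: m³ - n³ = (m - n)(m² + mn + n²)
No

Substituting m = 3, n = 4:
LHS = 3³ - 4³ = -37
RHS = (3 - 4)(3² + 3·4 + 4²) = -37

The sides agree, so this pair does not disprove the claim.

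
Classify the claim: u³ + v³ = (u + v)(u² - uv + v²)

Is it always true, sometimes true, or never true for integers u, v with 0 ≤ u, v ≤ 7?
Always true

The identity holds for every pair in the range. For instance at (u, v) = (1, 5): both sides equal 126.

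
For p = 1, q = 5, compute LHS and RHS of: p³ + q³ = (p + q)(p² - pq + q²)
LHS = 1³ + 5³ = 126
RHS = (1 + 5)(1² - 1·5 + 5²) = 126

LHS = RHS: the two sides agree.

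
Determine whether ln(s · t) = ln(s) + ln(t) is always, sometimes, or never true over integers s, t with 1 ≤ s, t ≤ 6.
Always true

The identity holds for every pair in the range. For instance at (s, t) = (5, 5): both sides equal ln(25) ≈ 3.219.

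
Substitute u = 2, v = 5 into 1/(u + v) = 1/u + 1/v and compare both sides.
LHS = 1/(2 + 5) = 1/7
RHS = 1/2 + 1/5 = 7/10

LHS ≠ RHS, so the equation does not hold here.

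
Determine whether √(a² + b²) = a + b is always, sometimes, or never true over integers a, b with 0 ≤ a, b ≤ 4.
It holds at (a, b) = (2, 0) (both sides equal 2), but fails at (a, b) = (2, 4) (LHS = 2·√(5) ≈ 4.472, RHS = 6).

Answer: Sometimes true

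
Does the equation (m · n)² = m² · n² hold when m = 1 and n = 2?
Substituting m = 1, n = 2:

LHS = (1 · 2)² = 4
RHS = 1² · 2² = 4

LHS = RHS, so the equation holds at this point.

Answer: Holds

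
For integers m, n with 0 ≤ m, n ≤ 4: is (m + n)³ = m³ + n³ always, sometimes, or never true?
Sometimes true

It holds at (m, n) = (1, 0) (both sides equal 1), but fails at (m, n) = (2, 3) (LHS = 125, RHS = 35).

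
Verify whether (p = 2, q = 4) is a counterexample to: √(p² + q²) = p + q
Substituting p = 2, q = 4:
LHS = √(2² + 4²) = 2·√(5) ≈ 4.472
RHS = 2 + 4 = 6

Since LHS ≠ RHS, this pair disproves the claim.

Answer: Yes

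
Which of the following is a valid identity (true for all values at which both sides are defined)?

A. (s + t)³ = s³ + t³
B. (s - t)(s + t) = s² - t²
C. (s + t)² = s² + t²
A: fails at (5, 5) — LHS = 1000, RHS = 250.
B: holds — e.g. at (2, 4), both sides equal -12.
C: fails at (6, 7) — LHS = 169, RHS = 85.

Answer: B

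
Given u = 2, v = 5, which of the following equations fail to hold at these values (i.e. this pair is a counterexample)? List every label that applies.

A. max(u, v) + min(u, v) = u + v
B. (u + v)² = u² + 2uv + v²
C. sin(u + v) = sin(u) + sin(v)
C

Evaluating each claim at the given values:
A. LHS = 7, RHS = 7 → holds here (LHS = RHS)
B. LHS = 49, RHS = 49 → holds here (LHS = RHS)
C. LHS = sin(7) ≈ 0.657, RHS = sin(5) + sin(2) ≈ -0.04963 → fails here (LHS ≠ RHS)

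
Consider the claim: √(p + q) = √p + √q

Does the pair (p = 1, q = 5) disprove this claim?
Substituting p = 1, q = 5:
LHS = √(1 + 5) = √(6) ≈ 2.449
RHS = √1 + √5 = 1 + √(5) ≈ 3.236

Since LHS ≠ RHS, this pair disproves the claim.

Answer: Yes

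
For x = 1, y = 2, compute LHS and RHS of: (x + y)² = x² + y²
LHS = (1 + 2)² = 9
RHS = 1² + 2² = 5

LHS ≠ RHS, so the equation does not hold here.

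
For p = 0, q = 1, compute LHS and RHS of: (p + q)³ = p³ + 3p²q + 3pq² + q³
LHS = (0 + 1)³ = 1
RHS = 0³ + 3·0²·1 + 3·0·1² + 1³ = 1

LHS = RHS: the two sides agree.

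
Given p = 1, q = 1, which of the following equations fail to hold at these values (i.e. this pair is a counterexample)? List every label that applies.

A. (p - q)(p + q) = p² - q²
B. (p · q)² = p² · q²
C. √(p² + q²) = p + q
C

Evaluating each claim at the given values:
A. LHS = 0, RHS = 0 → holds here (LHS = RHS)
B. LHS = 1, RHS = 1 → holds here (LHS = RHS)
C. LHS = √(2) ≈ 1.414, RHS = 2 → fails here (LHS ≠ RHS)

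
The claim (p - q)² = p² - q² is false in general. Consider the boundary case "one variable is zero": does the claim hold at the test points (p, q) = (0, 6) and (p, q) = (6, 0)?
At (0, 6): LHS = 36 ≠ RHS = -36
At (6, 0): LHS = 36, RHS = 36 → equal

Answer: Only at (6, 0)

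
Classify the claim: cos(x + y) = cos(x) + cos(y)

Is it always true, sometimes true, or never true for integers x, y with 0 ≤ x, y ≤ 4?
The claim fails for every pair in the range. For instance at (x, y) = (1, 1): LHS = cos(2) ≈ -0.4161, RHS = 2·cos(1) ≈ 1.081.

Answer: Never true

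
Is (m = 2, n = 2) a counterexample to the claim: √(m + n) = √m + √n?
Substituting m = 2, n = 2:
LHS = √(2 + 2) = 2
RHS = √2 + √2 = 2·√(2) ≈ 2.828

Since LHS ≠ RHS, this pair disproves the claim.

Answer: Yes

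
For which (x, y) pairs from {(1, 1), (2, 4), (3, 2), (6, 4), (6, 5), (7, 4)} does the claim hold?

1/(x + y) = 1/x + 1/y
None

Testing each pair:
(1, 1): LHS = 1/2, RHS = 2 → fails
(2, 4): LHS = 1/6, RHS = 3/4 → fails
(3, 2): LHS = 1/5, RHS = 5/6 → fails
(6, 4): LHS = 1/10, RHS = 5/12 → fails
(6, 5): LHS = 1/11, RHS = 11/30 → fails
(7, 4): LHS = 1/11, RHS = 11/28 → fails

No pair satisfies the claim.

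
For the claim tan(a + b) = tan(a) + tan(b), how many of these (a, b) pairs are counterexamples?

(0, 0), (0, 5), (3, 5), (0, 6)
1

Testing each pair:
(0, 0): LHS = 0, RHS = 0 → satisfies claim
(0, 5): LHS = tan(5) ≈ -3.381, RHS = tan(5) ≈ -3.381 → satisfies claim
(3, 5): LHS = tan(8) ≈ -6.8, RHS = tan(5) + tan(3) ≈ -3.523 → counterexample
(0, 6): LHS = tan(6) ≈ -0.291, RHS = tan(6) ≈ -0.291 → satisfies claim

That makes 1 counterexample.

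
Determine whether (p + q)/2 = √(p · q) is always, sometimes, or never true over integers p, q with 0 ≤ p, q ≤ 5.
Sometimes true

It holds at (p, q) = (3, 3) (both sides equal 3), but fails at (p, q) = (1, 5) (LHS = 3, RHS = √(5) ≈ 2.236).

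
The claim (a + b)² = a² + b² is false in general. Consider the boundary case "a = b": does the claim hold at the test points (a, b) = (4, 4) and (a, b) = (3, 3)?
At (4, 4): LHS = 64 ≠ RHS = 32
At (3, 3): LHS = 36 ≠ RHS = 18

Answer: No, fails at both test points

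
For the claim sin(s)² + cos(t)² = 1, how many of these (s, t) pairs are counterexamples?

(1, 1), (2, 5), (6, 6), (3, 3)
Testing each pair:
(1, 1): LHS = cos(1)² + sin(1)² = 1, RHS = 1 → satisfies claim
(2, 5): LHS = cos(5)² + sin(2)² ≈ 0.9073, RHS = 1 → counterexample
(6, 6): LHS = sin(6)² + cos(6)² = 1, RHS = 1 → satisfies claim
(3, 3): LHS = sin(3)² + cos(3)² = 1, RHS = 1 → satisfies claim

That makes 1 counterexample.

Answer: 1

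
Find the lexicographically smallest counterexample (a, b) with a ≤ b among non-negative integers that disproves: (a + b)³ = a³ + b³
At (0, 5): both sides equal 125, so it holds there.

Substituting (1, 1) into the claim:
LHS = (1 + 1)³ = 8
RHS = 1³ + 1³ = 2

Since LHS ≠ RHS, this pair disproves the claim, and no lexicographically smaller pair (a ≤ b, non-negative integers) does.

For instance (4, 4) is also a counterexample (LHS = 512, RHS = 128), but it's lexicographically larger.

Answer: (a, b) = (1, 1)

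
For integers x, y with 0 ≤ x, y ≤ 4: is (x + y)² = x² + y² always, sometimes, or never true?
Sometimes true

It holds at (x, y) = (2, 0) (both sides equal 4), but fails at (x, y) = (4, 2) (LHS = 36, RHS = 20).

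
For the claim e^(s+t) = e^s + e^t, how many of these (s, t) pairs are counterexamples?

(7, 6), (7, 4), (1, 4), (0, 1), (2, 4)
Testing each pair:
(7, 6): LHS = e^13 ≈ 442413.4, RHS = e^6 + e^7 ≈ 1500 → counterexample
(7, 4): LHS = e^11 ≈ 59874.1, RHS = e^4 + e^7 ≈ 1151 → counterexample
(1, 4): LHS = e^5 ≈ 148.4, RHS = e + e^4 ≈ 57.32 → counterexample
(0, 1): LHS = e ≈ 2.718, RHS = 1 + e ≈ 3.718 → counterexample
(2, 4): LHS = e^6 ≈ 403.4, RHS = e^2 + e^4 ≈ 61.99 → counterexample

That makes 5 counterexamples.

Answer: 5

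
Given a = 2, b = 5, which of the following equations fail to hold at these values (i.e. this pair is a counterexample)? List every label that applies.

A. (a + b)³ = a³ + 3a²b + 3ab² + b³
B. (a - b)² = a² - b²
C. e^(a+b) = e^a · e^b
B

Evaluating each claim at the given values:
A. LHS = 343, RHS = 343 → holds here (LHS = RHS)
B. LHS = 9, RHS = -21 → fails here (LHS ≠ RHS)
C. LHS = e^7 ≈ 1097, RHS = e^7 ≈ 1097 → holds here (LHS = RHS)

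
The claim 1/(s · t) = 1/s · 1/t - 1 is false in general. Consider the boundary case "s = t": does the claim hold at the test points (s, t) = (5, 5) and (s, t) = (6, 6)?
At (5, 5): LHS = 1/25 ≠ RHS = -24/25
At (6, 6): LHS = 1/36 ≠ RHS = -35/36

Answer: No, fails at both test points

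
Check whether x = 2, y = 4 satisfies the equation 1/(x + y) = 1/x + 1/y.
Substituting x = 2, y = 4:

LHS = 1/(2 + 4) = 1/6
RHS = 1/2 + 1/4 = 3/4

LHS ≠ RHS, so the equation does not hold at this point.

Answer: Fails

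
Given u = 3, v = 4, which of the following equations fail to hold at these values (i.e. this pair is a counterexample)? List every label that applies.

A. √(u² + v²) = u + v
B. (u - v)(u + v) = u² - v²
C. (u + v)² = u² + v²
Evaluating each claim at the given values:
A. LHS = 5, RHS = 7 → fails here (LHS ≠ RHS)
B. LHS = -7, RHS = -7 → holds here (LHS = RHS)
C. LHS = 49, RHS = 25 → fails here (LHS ≠ RHS)

Answer: A, C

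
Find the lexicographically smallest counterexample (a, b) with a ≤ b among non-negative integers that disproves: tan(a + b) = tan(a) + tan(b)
At (0, 0): both sides equal 0, so it holds there.
At (0, 4): both sides equal tan(4) ≈ 1.158, so it holds there.

Substituting (1, 1) into the claim:
LHS = tan(1 + 1) = tan(2) ≈ -2.185
RHS = tan(1) + tan(1) = 2·tan(1) ≈ 3.115

Since LHS ≠ RHS, this pair disproves the claim, and no lexicographically smaller pair (a ≤ b, non-negative integers) does.

For instance (3, 6) is also a counterexample (LHS = tan(9) ≈ -0.4523, RHS = tan(6) + tan(3) ≈ -0.4336), but it's lexicographically larger.

Answer: (a, b) = (1, 1)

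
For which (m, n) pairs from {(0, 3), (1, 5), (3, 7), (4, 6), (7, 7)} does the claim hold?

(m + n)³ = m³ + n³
Testing each pair:
(0, 3): LHS = 27, RHS = 27 → holds
(1, 5): LHS = 216, RHS = 126 → fails
(3, 7): LHS = 1000, RHS = 370 → fails
(4, 6): LHS = 1000, RHS = 280 → fails
(7, 7): LHS = 2744, RHS = 686 → fails

1 of 5 pairs satisfies the claim.

Answer: (0, 3)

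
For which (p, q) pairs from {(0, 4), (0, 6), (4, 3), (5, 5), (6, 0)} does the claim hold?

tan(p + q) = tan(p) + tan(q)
(0, 4), (0, 6), (6, 0)

Testing each pair:
(0, 4): LHS = tan(4) ≈ 1.158, RHS = tan(4) ≈ 1.158 → holds
(0, 6): LHS = tan(6) ≈ -0.291, RHS = tan(6) ≈ -0.291 → holds
(4, 3): LHS = tan(7) ≈ 0.8714, RHS = tan(3) + tan(4) ≈ 1.015 → fails
(5, 5): LHS = tan(10) ≈ 0.6484, RHS = 2·tan(5) ≈ -6.761 → fails
(6, 0): LHS = tan(6) ≈ -0.291, RHS = tan(6) ≈ -0.291 → holds

3 of 5 pairs satisfy the claim.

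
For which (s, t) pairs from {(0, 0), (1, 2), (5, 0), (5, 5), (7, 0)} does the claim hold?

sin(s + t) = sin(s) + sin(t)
(0, 0), (5, 0), (7, 0)

Testing each pair:
(0, 0): LHS = 0, RHS = 0 → holds
(1, 2): LHS = sin(3) ≈ 0.1411, RHS = sin(1) + sin(2) ≈ 1.751 → fails
(5, 0): LHS = sin(5) ≈ -0.9589, RHS = sin(5) ≈ -0.9589 → holds
(5, 5): LHS = sin(10) ≈ -0.544, RHS = 2·sin(5) ≈ -1.918 → fails
(7, 0): LHS = sin(7) ≈ 0.657, RHS = sin(7) ≈ 0.657 → holds

3 of 5 pairs satisfy the claim.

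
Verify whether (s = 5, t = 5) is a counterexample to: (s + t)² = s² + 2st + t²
Substituting s = 5, t = 5:
LHS = (5 + 5)² = 100
RHS = 5² + 2·5·5 + 5² = 100

The sides agree, so this pair does not disprove the claim.

Answer: No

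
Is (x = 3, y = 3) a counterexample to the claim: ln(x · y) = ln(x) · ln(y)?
Yes

Substituting x = 3, y = 3:
LHS = ln(3 · 3) = ln(9) ≈ 2.197
RHS = ln(3) · ln(3) = ln(3)² ≈ 1.207

Since LHS ≠ RHS, this pair disproves the claim.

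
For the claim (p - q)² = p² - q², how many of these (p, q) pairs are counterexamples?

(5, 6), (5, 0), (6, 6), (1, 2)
Testing each pair:
(5, 6): LHS = 1, RHS = -11 → counterexample
(5, 0): LHS = 25, RHS = 25 → satisfies claim
(6, 6): LHS = 0, RHS = 0 → satisfies claim
(1, 2): LHS = 1, RHS = -3 → counterexample

That makes 2 counterexamples.

Answer: 2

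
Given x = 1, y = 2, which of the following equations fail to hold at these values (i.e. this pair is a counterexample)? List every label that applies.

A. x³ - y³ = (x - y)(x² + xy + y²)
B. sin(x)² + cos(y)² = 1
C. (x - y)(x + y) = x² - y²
Evaluating each claim at the given values:
A. LHS = -7, RHS = -7 → holds here (LHS = RHS)
B. LHS = cos(2)² + sin(1)² ≈ 0.8813, RHS = 1 → fails here (LHS ≠ RHS)
C. LHS = -3, RHS = -3 → holds here (LHS = RHS)

Answer: B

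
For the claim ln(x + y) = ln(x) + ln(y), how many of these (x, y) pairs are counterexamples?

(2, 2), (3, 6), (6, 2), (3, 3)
Testing each pair:
(2, 2): LHS = ln(4) ≈ 1.386, RHS = 2·ln(2) ≈ 1.386 → satisfies claim
(3, 6): LHS = ln(9) ≈ 2.197, RHS = ln(3) + ln(6) ≈ 2.89 → counterexample
(6, 2): LHS = ln(8) ≈ 2.079, RHS = ln(2) + ln(6) ≈ 2.485 → counterexample
(3, 3): LHS = ln(6) ≈ 1.792, RHS = 2·ln(3) ≈ 2.197 → counterexample

That makes 3 counterexamples.

Answer: 3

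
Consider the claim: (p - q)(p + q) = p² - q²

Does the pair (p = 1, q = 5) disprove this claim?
No

Substituting p = 1, q = 5:
LHS = (1 - 5)(1 + 5) = -24
RHS = 1² - 5² = -24

The sides agree, so this pair does not disprove the claim.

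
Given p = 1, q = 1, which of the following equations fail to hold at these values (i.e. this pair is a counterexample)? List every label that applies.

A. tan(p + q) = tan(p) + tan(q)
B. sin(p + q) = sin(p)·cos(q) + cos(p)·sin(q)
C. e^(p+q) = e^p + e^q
Evaluating each claim at the given values:
A. LHS = tan(2) ≈ -2.185, RHS = 2·tan(1) ≈ 3.115 → fails here (LHS ≠ RHS)
B. LHS = sin(2) ≈ 0.9093, RHS = 2·sin(1)·cos(1) ≈ 0.9093 → holds here (LHS = RHS)
C. LHS = e^2 ≈ 7.389, RHS = 2·e ≈ 5.437 → fails here (LHS ≠ RHS)

Answer: A, C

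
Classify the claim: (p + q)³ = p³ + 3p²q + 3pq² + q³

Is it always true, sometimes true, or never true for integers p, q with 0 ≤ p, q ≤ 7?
Always true

The identity holds for every pair in the range. For instance at (p, q) = (3, 4): both sides equal 343.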